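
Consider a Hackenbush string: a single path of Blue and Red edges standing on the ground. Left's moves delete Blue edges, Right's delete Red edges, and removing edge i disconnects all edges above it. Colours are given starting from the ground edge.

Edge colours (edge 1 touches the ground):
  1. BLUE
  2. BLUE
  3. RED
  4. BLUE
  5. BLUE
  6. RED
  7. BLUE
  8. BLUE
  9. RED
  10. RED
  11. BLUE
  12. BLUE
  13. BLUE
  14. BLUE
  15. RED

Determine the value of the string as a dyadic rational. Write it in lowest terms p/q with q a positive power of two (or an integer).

Recurse on prefixes of the 15-edge string BLUE BLUE RED BLUE BLUE RED BLUE BLUE RED RED BLUE BLUE BLUE BLUE RED:
1 of 15 · B · max L 0 · min R +∞ => 1
2 of 15 · BB · max L 1 · min R +∞ => 2
3 of 15 · BBR · max L 1 · min R 2 => 3/2
4 of 15 · BBRB · max L 3/2 · min R 2 => 7/4
5 of 15 · BBRBB · max L 7/4 · min R 2 => 15/8
6 of 15 · BBRBBR · max L 7/4 · min R 15/8 => 29/16
7 of 15 · BBRBBRB · max L 29/16 · min R 15/8 => 59/32
8 of 15 · BBRBBRBB · max L 59/32 · min R 15/8 => 119/64
9 of 15 · BBRBBRBBR · max L 59/32 · min R 119/64 => 237/128
10 of 15 · BBRBBRBBRR · max L 59/32 · min R 237/128 => 473/256
11 of 15 · BBRBBRBBRRB · max L 473/256 · min R 237/128 => 947/512
12 of 15 · BBRBBRBBRRBB · max L 947/512 · min R 237/128 => 1895/1024
13 of 15 · BBRBBRBBRRBBB · max L 1895/1024 · min R 237/128 => 3791/2048
14 of 15 · BBRBBRBBRRBBBB · max L 3791/2048 · min R 237/128 => 7583/4096
15 of 15 · BBRBBRBBRRBBBBR · max L 3791/2048 · min R 7583/4096 => 15165/8192

15165/8192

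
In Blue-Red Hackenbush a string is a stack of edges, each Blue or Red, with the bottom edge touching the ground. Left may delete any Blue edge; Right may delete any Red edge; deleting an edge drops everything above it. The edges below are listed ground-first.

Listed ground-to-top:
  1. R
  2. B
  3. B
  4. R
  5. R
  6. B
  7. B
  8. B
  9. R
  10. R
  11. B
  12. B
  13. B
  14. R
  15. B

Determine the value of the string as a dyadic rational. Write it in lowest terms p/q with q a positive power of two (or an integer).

-6341/16384

Build val(s[:k]) for k = 1..15, string s = R B B R R B B B R R B B B R B.
val(R) = {  | 0 } — -1
val(RB) = { -1 | 0 } — -1/2
val(RBB) = { -1 -1/2 | 0 } — -1/4
val(RBBR) = { -1 -1/2 | -1/4 0 } — -3/8
val(RBBRR) = { -1 -1/2 | -3/8 -1/4 0 } — -7/16
val(RBBRRB) = { -1 -1/2 -7/16 | -3/8 -1/4 0 } — -13/32
val(RBBRRBB) = { -1 -1/2 -7/16 -13/32 | -3/8 -1/4 0 } — -25/64
val(RBBRRBBB) = { -1 -1/2 -7/16 -13/32 -25/64 | -3/8 -1/4 0 } — -49/128
val(RBBRRBBBR) = { -1 -1/2 -7/16 -13/32 -25/64 | -49/128 -3/8 -1/4 0 } — -99/256
val(RBBRRBBBRR) = { -1 -1/2 -7/16 -13/32 -25/64 | -99/256 -49/128 -3/8 -1/4 0 } — -199/512
val(RBBRRBBBRRB) = { -1 -1/2 -7/16 -13/32 -25/64 -199/512 | -99/256 -49/128 -3/8 -1/4 0 } — -397/1024
val(RBBRRBBBRRBB) = { -1 -1/2 -7/16 -13/32 -25/64 -199/512 -397/1024 | -99/256 -49/128 -3/8 -1/4 0 } — -793/2048
val(RBBRRBBBRRBBB) = { -1 -1/2 -7/16 -13/32 -25/64 -199/512 -397/1024 -793/2048 | -99/256 -49/128 -3/8 -1/4 0 } — -1585/4096
val(RBBRRBBBRRBBBR) = { -1 -1/2 -7/16 -13/32 -25/64 -199/512 -397/1024 -793/2048 | -1585/4096 -99/256 -49/128 -3/8 -1/4 0 } — -3171/8192
val(RBBRRBBBRRBBBRB) = { -1 -1/2 -7/16 -13/32 -25/64 -199/512 -397/1024 -793/2048 -3171/8192 | -1585/4096 -99/256 -49/128 -3/8 -1/4 0 } — -6341/16384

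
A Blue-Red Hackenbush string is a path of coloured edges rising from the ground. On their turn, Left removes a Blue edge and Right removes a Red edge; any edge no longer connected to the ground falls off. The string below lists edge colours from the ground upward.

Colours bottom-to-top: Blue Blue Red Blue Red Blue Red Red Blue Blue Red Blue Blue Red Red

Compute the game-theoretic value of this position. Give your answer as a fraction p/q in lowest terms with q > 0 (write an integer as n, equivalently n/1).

13529/8192

B: Left { 0 }, Right { (no moves) } -> simplest 1
BB: Left { 0 1 }, Right { (no moves) } -> simplest 2
BBR: Left { 0 1 }, Right { 2 } -> simplest 3/2
BBRB: Left { 0 1 3/2 }, Right { 2 } -> simplest 7/4
BBRBR: Left { 0 1 3/2 }, Right { 7/4 2 } -> simplest 13/8
BBRBRB: Left { 0 1 3/2 13/8 }, Right { 7/4 2 } -> simplest 27/16
BBRBRBR: Left { 0 1 3/2 13/8 }, Right { 27/16 7/4 2 } -> simplest 53/32
BBRBRBRR: Left { 0 1 3/2 13/8 }, Right { 53/32 27/16 7/4 2 } -> simplest 105/64
BBRBRBRRB: Left { 0 1 3/2 13/8 105/64 }, Right { 53/32 27/16 7/4 2 } -> simplest 211/128
BBRBRBRRBB: Left { 0 1 3/2 13/8 105/64 211/128 }, Right { 53/32 27/16 7/4 2 } -> simplest 423/256
BBRBRBRRBBR: Left { 0 1 3/2 13/8 105/64 211/128 }, Right { 423/256 53/32 27/16 7/4 2 } -> simplest 845/512
BBRBRBRRBBRB: Left { 0 1 3/2 13/8 105/64 211/128 845/512 }, Right { 423/256 53/32 27/16 7/4 2 } -> simplest 1691/1024
BBRBRBRRBBRBB: Left { 0 1 3/2 13/8 105/64 211/128 845/512 1691/1024 }, Right { 423/256 53/32 27/16 7/4 2 } -> simplest 3383/2048
BBRBRBRRBBRBBR: Left { 0 1 3/2 13/8 105/64 211/128 845/512 1691/1024 }, Right { 3383/2048 423/256 53/32 27/16 7/4 2 } -> simplest 6765/4096
BBRBRBRRBBRBBRR: Left { 0 1 3/2 13/8 105/64 211/128 845/512 1691/1024 }, Right { 6765/4096 3383/2048 423/256 53/32 27/16 7/4 2 } -> simplest 13529/8192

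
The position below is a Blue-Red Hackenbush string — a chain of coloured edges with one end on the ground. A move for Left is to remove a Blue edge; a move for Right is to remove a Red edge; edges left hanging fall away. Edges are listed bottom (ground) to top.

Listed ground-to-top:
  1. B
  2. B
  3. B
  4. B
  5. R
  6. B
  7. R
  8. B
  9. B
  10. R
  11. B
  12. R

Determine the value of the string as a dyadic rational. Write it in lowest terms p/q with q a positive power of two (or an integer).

Prefix values for B B B B R B R B B R B R via {L|R} + simplicity:
v_1 [B]  L=[0]  R=[∅]  gives 1
v_2 [BB]  L=[0, 1]  R=[∅]  gives 2
v_3 [BBB]  L=[0, 1, 2]  R=[∅]  gives 3
v_4 [BBBB]  L=[0, 1, 2, 3]  R=[∅]  gives 4
v_5 [BBBBR]  L=[0, 1, 2, 3]  R=[4]  gives 7/2
v_6 [BBBBRB]  L=[0, 1, 2, 3, 7/2]  R=[4]  gives 15/4
v_7 [BBBBRBR]  L=[0, 1, 2, 3, 7/2]  R=[15/4, 4]  gives 29/8
v_8 [BBBBRBRB]  L=[0, 1, 2, 3, 7/2, 29/8]  R=[15/4, 4]  gives 59/16
v_9 [BBBBRBRBB]  L=[0, 1, 2, 3, 7/2, 29/8, 59/16]  R=[15/4, 4]  gives 119/32
v_10 [BBBBRBRBBR]  L=[0, 1, 2, 3, 7/2, 29/8, 59/16]  R=[119/32, 15/4, 4]  gives 237/64
v_11 [BBBBRBRBBRB]  L=[0, 1, 2, 3, 7/2, 29/8, 59/16, 237/64]  R=[119/32, 15/4, 4]  gives 475/128
v_12 [BBBBRBRBBRBR]  L=[0, 1, 2, 3, 7/2, 29/8, 59/16, 237/64]  R=[475/128, 119/32, 15/4, 4]  gives 949/256

949/256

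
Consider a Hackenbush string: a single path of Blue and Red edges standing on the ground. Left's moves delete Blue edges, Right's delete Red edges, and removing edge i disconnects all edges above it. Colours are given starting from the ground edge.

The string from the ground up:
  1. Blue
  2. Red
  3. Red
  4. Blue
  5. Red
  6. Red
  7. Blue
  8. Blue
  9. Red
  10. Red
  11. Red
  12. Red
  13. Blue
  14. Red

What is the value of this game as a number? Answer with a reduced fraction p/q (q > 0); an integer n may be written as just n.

value_1 [B]  L=[0]  R=[·]  gives 1
value_2 [BR]  L=[0]  R=[1]  gives 1/2
value_3 [BRR]  L=[0]  R=[1/2, 1]  gives 1/4
value_4 [BRRB]  L=[0, 1/4]  R=[1/2, 1]  gives 3/8
value_5 [BRRBR]  L=[0, 1/4]  R=[3/8, 1/2, 1]  gives 5/16
value_6 [BRRBRR]  L=[0, 1/4]  R=[5/16, 3/8, 1/2, 1]  gives 9/32
value_7 [BRRBRRB]  L=[0, 1/4, 9/32]  R=[5/16, 3/8, 1/2, 1]  gives 19/64
value_8 [BRRBRRBB]  L=[0, 1/4, 9/32, 19/64]  R=[5/16, 3/8, 1/2, 1]  gives 39/128
value_9 [BRRBRRBBR]  L=[0, 1/4, 9/32, 19/64]  R=[39/128, 5/16, 3/8, 1/2, 1]  gives 77/256
value_10 [BRRBRRBBRR]  L=[0, 1/4, 9/32, 19/64]  R=[77/256, 39/128, 5/16, 3/8, 1/2, 1]  gives 153/512
value_11 [BRRBRRBBRRR]  L=[0, 1/4, 9/32, 19/64]  R=[153/512, 77/256, 39/128, 5/16, 3/8, 1/2, 1]  gives 305/1024
value_12 [BRRBRRBBRRRR]  L=[0, 1/4, 9/32, 19/64]  R=[305/1024, 153/512, 77/256, 39/128, 5/16, 3/8, 1/2, 1]  gives 609/2048
value_13 [BRRBRRBBRRRRB]  L=[0, 1/4, 9/32, 19/64, 609/2048]  R=[305/1024, 153/512, 77/256, 39/128, 5/16, 3/8, 1/2, 1]  gives 1219/4096
value_14 [BRRBRRBBRRRRBR]  L=[0, 1/4, 9/32, 19/64, 609/2048]  R=[1219/4096, 305/1024, 153/512, 77/256, 39/128, 5/16, 3/8, 1/2, 1]  gives 2437/8192

2437/8192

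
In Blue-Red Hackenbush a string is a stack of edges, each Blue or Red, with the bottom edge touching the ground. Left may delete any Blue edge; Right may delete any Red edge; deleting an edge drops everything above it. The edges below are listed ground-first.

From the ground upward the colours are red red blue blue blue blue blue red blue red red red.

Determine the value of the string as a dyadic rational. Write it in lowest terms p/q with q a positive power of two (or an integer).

-1071/1024

Recurse on prefixes of the 12-edge string red red blue blue blue blue blue red blue red red red:
step 1: add red to get r; options L={ · } R={ 0 } so -1
step 2: add red to get rr; options L={ · } R={ -1, 0 } so -2
step 3: add blue to get rrb; options L={ -2 } R={ -1, 0 } so -3/2
step 4: add blue to get rrbb; options L={ -2, -3/2 } R={ -1, 0 } so -5/4
step 5: add blue to get rrbbb; options L={ -2, -3/2, -5/4 } R={ -1, 0 } so -9/8
step 6: add blue to get rrbbbb; options L={ -2, -3/2, -5/4, -9/8 } R={ -1, 0 } so -17/16
step 7: add blue to get rrbbbbb; options L={ -2, -3/2, -5/4, -9/8, -17/16 } R={ -1, 0 } so -33/32
step 8: add red to get rrbbbbbr; options L={ -2, -3/2, -5/4, -9/8, -17/16 } R={ -33/32, -1, 0 } so -67/64
step 9: add blue to get rrbbbbbrb; options L={ -2, -3/2, -5/4, -9/8, -17/16, -67/64 } R={ -33/32, -1, 0 } so -133/128
step 10: add red to get rrbbbbbrbr; options L={ -2, -3/2, -5/4, -9/8, -17/16, -67/64 } R={ -133/128, -33/32, -1, 0 } so -267/256
step 11: add red to get rrbbbbbrbrr; options L={ -2, -3/2, -5/4, -9/8, -17/16, -67/64 } R={ -267/256, -133/128, -33/32, -1, 0 } so -535/512
step 12: add red to get rrbbbbbrbrrr; options L={ -2, -3/2, -5/4, -9/8, -17/16, -67/64 } R={ -535/512, -267/256, -133/128, -33/32, -1, 0 } so -1071/1024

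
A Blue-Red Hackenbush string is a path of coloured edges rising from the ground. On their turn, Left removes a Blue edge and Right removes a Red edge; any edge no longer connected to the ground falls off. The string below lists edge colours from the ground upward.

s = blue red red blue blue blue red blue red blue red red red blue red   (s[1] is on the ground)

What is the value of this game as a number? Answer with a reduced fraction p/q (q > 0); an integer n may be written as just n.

Build v(s[:k]) for k = 1..15, string s = blue red red blue blue blue red blue red blue red red red blue red.
1 of 15 · b · max L 0 · min R +∞ ⇒ 1
2 of 15 · br · max L 0 · min R 1 ⇒ 1/2
3 of 15 · brr · max L 0 · min R 1/2 ⇒ 1/4
4 of 15 · brrb · max L 1/4 · min R 1/2 ⇒ 3/8
5 of 15 · brrbb · max L 3/8 · min R 1/2 ⇒ 7/16
6 of 15 · brrbbb · max L 7/16 · min R 1/2 ⇒ 15/32
7 of 15 · brrbbbr · max L 7/16 · min R 15/32 ⇒ 29/64
8 of 15 · brrbbbrb · max L 29/64 · min R 15/32 ⇒ 59/128
9 of 15 · brrbbbrbr · max L 29/64 · min R 59/128 ⇒ 117/256
10 of 15 · brrbbbrbrb · max L 117/256 · min R 59/128 ⇒ 235/512
11 of 15 · brrbbbrbrbr · max L 117/256 · min R 235/512 ⇒ 469/1024
12 of 15 · brrbbbrbrbrr · max L 117/256 · min R 469/1024 ⇒ 937/2048
13 of 15 · brrbbbrbrbrrr · max L 117/256 · min R 937/2048 ⇒ 1873/4096
14 of 15 · brrbbbrbrbrrrb · max L 1873/4096 · min R 937/2048 ⇒ 3747/8192
15 of 15 · brrbbbrbrbrrrbr · max L 1873/4096 · min R 3747/8192 ⇒ 7493/16384

7493/16384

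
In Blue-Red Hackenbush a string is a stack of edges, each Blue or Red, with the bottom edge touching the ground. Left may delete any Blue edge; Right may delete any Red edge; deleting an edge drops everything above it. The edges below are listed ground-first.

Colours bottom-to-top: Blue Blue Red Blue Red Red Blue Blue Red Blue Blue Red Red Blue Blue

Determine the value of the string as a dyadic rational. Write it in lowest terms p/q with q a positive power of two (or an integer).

13159/8192

Build v(s[:k]) for k = 1..15, string s = Blue Blue Red Blue Red Red Blue Blue Red Blue Blue Red Red Blue Blue.
1 of 15 · B · max L 0 · min R +∞ → 1
2 of 15 · BB · max L 1 · min R +∞ → 2
3 of 15 · BBR · max L 1 · min R 2 → 3/2
4 of 15 · BBRB · max L 3/2 · min R 2 → 7/4
5 of 15 · BBRBR · max L 3/2 · min R 7/4 → 13/8
6 of 15 · BBRBRR · max L 3/2 · min R 13/8 → 25/16
7 of 15 · BBRBRRB · max L 25/16 · min R 13/8 → 51/32
8 of 15 · BBRBRRBB · max L 51/32 · min R 13/8 → 103/64
9 of 15 · BBRBRRBBR · max L 51/32 · min R 103/64 → 205/128
10 of 15 · BBRBRRBBRB · max L 205/128 · min R 103/64 → 411/256
11 of 15 · BBRBRRBBRBB · max L 411/256 · min R 103/64 → 823/512
12 of 15 · BBRBRRBBRBBR · max L 411/256 · min R 823/512 → 1645/1024
13 of 15 · BBRBRRBBRBBRR · max L 411/256 · min R 1645/1024 → 3289/2048
14 of 15 · BBRBRRBBRBBRRB · max L 3289/2048 · min R 1645/1024 → 6579/4096
15 of 15 · BBRBRRBBRBBRRBB · max L 6579/4096 · min R 1645/1024 → 13159/8192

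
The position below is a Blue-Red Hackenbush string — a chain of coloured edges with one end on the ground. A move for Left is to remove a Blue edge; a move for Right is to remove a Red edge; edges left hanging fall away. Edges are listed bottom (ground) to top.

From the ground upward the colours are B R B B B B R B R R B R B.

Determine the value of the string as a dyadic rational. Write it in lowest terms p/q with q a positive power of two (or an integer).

3915/4096

1 of 13 · B · max L 0 · min R +∞ — 1
2 of 13 · BR · max L 0 · min R 1 — 1/2
3 of 13 · BRB · max L 1/2 · min R 1 — 3/4
4 of 13 · BRBB · max L 3/4 · min R 1 — 7/8
5 of 13 · BRBBB · max L 7/8 · min R 1 — 15/16
6 of 13 · BRBBBB · max L 15/16 · min R 1 — 31/32
7 of 13 · BRBBBBR · max L 15/16 · min R 31/32 — 61/64
8 of 13 · BRBBBBRB · max L 61/64 · min R 31/32 — 123/128
9 of 13 · BRBBBBRBR · max L 61/64 · min R 123/128 — 245/256
10 of 13 · BRBBBBRBRR · max L 61/64 · min R 245/256 — 489/512
11 of 13 · BRBBBBRBRRB · max L 489/512 · min R 245/256 — 979/1024
12 of 13 · BRBBBBRBRRBR · max L 489/512 · min R 979/1024 — 1957/2048
13 of 13 · BRBBBBRBRRBRB · max L 1957/2048 · min R 979/1024 — 3915/4096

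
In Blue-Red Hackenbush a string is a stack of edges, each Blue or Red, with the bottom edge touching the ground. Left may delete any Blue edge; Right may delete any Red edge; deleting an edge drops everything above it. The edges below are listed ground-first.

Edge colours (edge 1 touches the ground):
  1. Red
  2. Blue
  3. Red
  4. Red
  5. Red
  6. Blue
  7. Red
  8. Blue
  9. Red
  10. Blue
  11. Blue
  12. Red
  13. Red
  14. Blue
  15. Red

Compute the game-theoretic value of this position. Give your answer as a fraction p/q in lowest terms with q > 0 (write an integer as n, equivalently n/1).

-15003/16384

Build G(s[:k]) for k = 1..15, string s = Red Blue Red Red Red Blue Red Blue Red Blue Blue Red Red Blue Red.
edge 1 of 15 (Red): { (no moves) | 0 } = -1
edge 2 of 15 (Blue): { -1 | 0 } = -1/2
edge 3 of 15 (Red): { -1 | -1/2; 0 } = -3/4
edge 4 of 15 (Red): { -1 | -3/4; -1/2; 0 } = -7/8
edge 5 of 15 (Red): { -1 | -7/8; -3/4; -1/2; 0 } = -15/16
edge 6 of 15 (Blue): { -1; -15/16 | -7/8; -3/4; -1/2; 0 } = -29/32
edge 7 of 15 (Red): { -1; -15/16 | -29/32; -7/8; -3/4; -1/2; 0 } = -59/64
edge 8 of 15 (Blue): { -1; -15/16; -59/64 | -29/32; -7/8; -3/4; -1/2; 0 } = -117/128
edge 9 of 15 (Red): { -1; -15/16; -59/64 | -117/128; -29/32; -7/8; -3/4; -1/2; 0 } = -235/256
edge 10 of 15 (Blue): { -1; -15/16; -59/64; -235/256 | -117/128; -29/32; -7/8; -3/4; -1/2; 0 } = -469/512
edge 11 of 15 (Blue): { -1; -15/16; -59/64; -235/256; -469/512 | -117/128; -29/32; -7/8; -3/4; -1/2; 0 } = -937/1024
edge 12 of 15 (Red): { -1; -15/16; -59/64; -235/256; -469/512 | -937/1024; -117/128; -29/32; -7/8; -3/4; -1/2; 0 } = -1875/2048
edge 13 of 15 (Red): { -1; -15/16; -59/64; -235/256; -469/512 | -1875/2048; -937/1024; -117/128; -29/32; -7/8; -3/4; -1/2; 0 } = -3751/4096
edge 14 of 15 (Blue): { -1; -15/16; -59/64; -235/256; -469/512; -3751/4096 | -1875/2048; -937/1024; -117/128; -29/32; -7/8; -3/4; -1/2; 0 } = -7501/8192
edge 15 of 15 (Red): { -1; -15/16; -59/64; -235/256; -469/512; -3751/4096 | -7501/8192; -1875/2048; -937/1024; -117/128; -29/32; -7/8; -3/4; -1/2; 0 } = -15003/16384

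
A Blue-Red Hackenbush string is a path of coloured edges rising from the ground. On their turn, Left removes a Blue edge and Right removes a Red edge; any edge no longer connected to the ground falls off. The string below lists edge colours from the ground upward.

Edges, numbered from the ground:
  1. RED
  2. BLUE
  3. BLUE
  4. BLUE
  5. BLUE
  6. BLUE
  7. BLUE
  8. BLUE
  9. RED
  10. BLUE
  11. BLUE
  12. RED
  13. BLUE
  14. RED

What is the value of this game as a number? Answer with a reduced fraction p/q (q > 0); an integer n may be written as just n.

-75/8192

Recurse on prefixes of the 14-edge string RED BLUE BLUE BLUE BLUE BLUE BLUE BLUE RED BLUE BLUE RED BLUE RED:
edge 1 of 14 (RED): { (no moves) | 0 } => -1
edge 2 of 14 (BLUE): { -1 | 0 } => -1/2
edge 3 of 14 (BLUE): { -1, -1/2 | 0 } => -1/4
edge 4 of 14 (BLUE): { -1, -1/2, -1/4 | 0 } => -1/8
edge 5 of 14 (BLUE): { -1, -1/2, -1/4, -1/8 | 0 } => -1/16
edge 6 of 14 (BLUE): { -1, -1/2, -1/4, -1/8, -1/16 | 0 } => -1/32
edge 7 of 14 (BLUE): { -1, -1/2, -1/4, -1/8, -1/16, -1/32 | 0 } => -1/64
edge 8 of 14 (BLUE): { -1, -1/2, -1/4, -1/8, -1/16, -1/32, -1/64 | 0 } => -1/128
edge 9 of 14 (RED): { -1, -1/2, -1/4, -1/8, -1/16, -1/32, -1/64 | -1/128, 0 } => -3/256
edge 10 of 14 (BLUE): { -1, -1/2, -1/4, -1/8, -1/16, -1/32, -1/64, -3/256 | -1/128, 0 } => -5/512
edge 11 of 14 (BLUE): { -1, -1/2, -1/4, -1/8, -1/16, -1/32, -1/64, -3/256, -5/512 | -1/128, 0 } => -9/1024
edge 12 of 14 (RED): { -1, -1/2, -1/4, -1/8, -1/16, -1/32, -1/64, -3/256, -5/512 | -9/1024, -1/128, 0 } => -19/2048
edge 13 of 14 (BLUE): { -1, -1/2, -1/4, -1/8, -1/16, -1/32, -1/64, -3/256, -5/512, -19/2048 | -9/1024, -1/128, 0 } => -37/4096
edge 14 of 14 (RED): { -1, -1/2, -1/4, -1/8, -1/16, -1/32, -1/64, -3/256, -5/512, -19/2048 | -37/4096, -9/1024, -1/128, 0 } => -75/8192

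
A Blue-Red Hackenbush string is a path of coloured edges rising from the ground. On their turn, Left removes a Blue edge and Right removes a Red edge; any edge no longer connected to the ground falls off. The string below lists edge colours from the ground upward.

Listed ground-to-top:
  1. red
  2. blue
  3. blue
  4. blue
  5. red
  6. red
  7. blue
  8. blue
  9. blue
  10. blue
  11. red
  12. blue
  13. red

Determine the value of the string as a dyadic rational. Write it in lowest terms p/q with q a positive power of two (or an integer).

1 of 13 · r · max L −∞ · min R 0 ⇒ -1
2 of 13 · rb · max L -1 · min R 0 ⇒ -1/2
3 of 13 · rbb · max L -1/2 · min R 0 ⇒ -1/4
4 of 13 · rbbb · max L -1/4 · min R 0 ⇒ -1/8
5 of 13 · rbbbr · max L -1/4 · min R -1/8 ⇒ -3/16
6 of 13 · rbbbrr · max L -1/4 · min R -3/16 ⇒ -7/32
7 of 13 · rbbbrrb · max L -7/32 · min R -3/16 ⇒ -13/64
8 of 13 · rbbbrrbb · max L -13/64 · min R -3/16 ⇒ -25/128
9 of 13 · rbbbrrbbb · max L -25/128 · min R -3/16 ⇒ -49/256
10 of 13 · rbbbrrbbbb · max L -49/256 · min R -3/16 ⇒ -97/512
11 of 13 · rbbbrrbbbbr · max L -49/256 · min R -97/512 ⇒ -195/1024
12 of 13 · rbbbrrbbbbrb · max L -195/1024 · min R -97/512 ⇒ -389/2048
13 of 13 · rbbbrrbbbbrbr · max L -195/1024 · min R -389/2048 ⇒ -779/4096

-779/4096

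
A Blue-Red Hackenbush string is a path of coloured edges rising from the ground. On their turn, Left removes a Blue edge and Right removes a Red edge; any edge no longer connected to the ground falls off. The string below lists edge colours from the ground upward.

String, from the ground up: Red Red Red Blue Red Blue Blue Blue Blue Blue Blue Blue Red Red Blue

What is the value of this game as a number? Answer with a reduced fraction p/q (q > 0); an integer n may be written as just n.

-10253/4096

g(R) = { — | 0 } — -1
g(RR) = { — | -1 0 } — -2
g(RRR) = { — | -2 -1 0 } — -3
g(RRRB) = { -3 | -2 -1 0 } — -5/2
g(RRRBR) = { -3 | -5/2 -2 -1 0 } — -11/4
g(RRRBRB) = { -3 -11/4 | -5/2 -2 -1 0 } — -21/8
g(RRRBRBB) = { -3 -11/4 -21/8 | -5/2 -2 -1 0 } — -41/16
g(RRRBRBBB) = { -3 -11/4 -21/8 -41/16 | -5/2 -2 -1 0 } — -81/32
g(RRRBRBBBB) = { -3 -11/4 -21/8 -41/16 -81/32 | -5/2 -2 -1 0 } — -161/64
g(RRRBRBBBBB) = { -3 -11/4 -21/8 -41/16 -81/32 -161/64 | -5/2 -2 -1 0 } — -321/128
g(RRRBRBBBBBB) = { -3 -11/4 -21/8 -41/16 -81/32 -161/64 -321/128 | -5/2 -2 -1 0 } — -641/256
g(RRRBRBBBBBBB) = { -3 -11/4 -21/8 -41/16 -81/32 -161/64 -321/128 -641/256 | -5/2 -2 -1 0 } — -1281/512
g(RRRBRBBBBBBBR) = { -3 -11/4 -21/8 -41/16 -81/32 -161/64 -321/128 -641/256 | -1281/512 -5/2 -2 -1 0 } — -2563/1024
g(RRRBRBBBBBBBRR) = { -3 -11/4 -21/8 -41/16 -81/32 -161/64 -321/128 -641/256 | -2563/1024 -1281/512 -5/2 -2 -1 0 } — -5127/2048
g(RRRBRBBBBBBBRRB) = { -3 -11/4 -21/8 -41/16 -81/32 -161/64 -321/128 -641/256 -5127/2048 | -2563/1024 -1281/512 -5/2 -2 -1 0 } — -10253/4096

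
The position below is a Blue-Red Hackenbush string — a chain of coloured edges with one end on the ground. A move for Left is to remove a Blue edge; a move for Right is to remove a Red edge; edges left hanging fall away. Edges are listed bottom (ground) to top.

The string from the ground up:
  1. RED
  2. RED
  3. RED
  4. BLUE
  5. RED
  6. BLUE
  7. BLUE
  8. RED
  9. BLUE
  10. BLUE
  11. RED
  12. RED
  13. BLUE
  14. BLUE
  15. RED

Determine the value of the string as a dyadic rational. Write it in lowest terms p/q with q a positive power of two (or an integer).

-10547/4096

edge 1 of 15 (RED): { · | 0 } -> -1
edge 2 of 15 (RED): { · | -1,0 } -> -2
edge 3 of 15 (RED): { · | -2,-1,0 } -> -3
edge 4 of 15 (BLUE): { -3 | -2,-1,0 } -> -5/2
edge 5 of 15 (RED): { -3 | -5/2,-2,-1,0 } -> -11/4
edge 6 of 15 (BLUE): { -3,-11/4 | -5/2,-2,-1,0 } -> -21/8
edge 7 of 15 (BLUE): { -3,-11/4,-21/8 | -5/2,-2,-1,0 } -> -41/16
edge 8 of 15 (RED): { -3,-11/4,-21/8 | -41/16,-5/2,-2,-1,0 } -> -83/32
edge 9 of 15 (BLUE): { -3,-11/4,-21/8,-83/32 | -41/16,-5/2,-2,-1,0 } -> -165/64
edge 10 of 15 (BLUE): { -3,-11/4,-21/8,-83/32,-165/64 | -41/16,-5/2,-2,-1,0 } -> -329/128
edge 11 of 15 (RED): { -3,-11/4,-21/8,-83/32,-165/64 | -329/128,-41/16,-5/2,-2,-1,0 } -> -659/256
edge 12 of 15 (RED): { -3,-11/4,-21/8,-83/32,-165/64 | -659/256,-329/128,-41/16,-5/2,-2,-1,0 } -> -1319/512
edge 13 of 15 (BLUE): { -3,-11/4,-21/8,-83/32,-165/64,-1319/512 | -659/256,-329/128,-41/16,-5/2,-2,-1,0 } -> -2637/1024
edge 14 of 15 (BLUE): { -3,-11/4,-21/8,-83/32,-165/64,-1319/512,-2637/1024 | -659/256,-329/128,-41/16,-5/2,-2,-1,0 } -> -5273/2048
edge 15 of 15 (RED): { -3,-11/4,-21/8,-83/32,-165/64,-1319/512,-2637/1024 | -5273/2048,-659/256,-329/128,-41/16,-5/2,-2,-1,0 } -> -10547/4096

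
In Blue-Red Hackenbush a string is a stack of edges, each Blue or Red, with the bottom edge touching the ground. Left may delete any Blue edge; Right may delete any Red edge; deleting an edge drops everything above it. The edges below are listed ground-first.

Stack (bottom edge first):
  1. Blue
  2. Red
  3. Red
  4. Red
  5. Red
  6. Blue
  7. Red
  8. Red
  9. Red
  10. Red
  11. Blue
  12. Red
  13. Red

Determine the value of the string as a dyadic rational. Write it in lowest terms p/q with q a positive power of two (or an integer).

edge 1 of 13 (Blue): { 0 |  } = 1
edge 2 of 13 (Red): { 0 | 1 } = 1/2
edge 3 of 13 (Red): { 0 | 1/2,1 } = 1/4
edge 4 of 13 (Red): { 0 | 1/4,1/2,1 } = 1/8
edge 5 of 13 (Red): { 0 | 1/8,1/4,1/2,1 } = 1/16
edge 6 of 13 (Blue): { 0,1/16 | 1/8,1/4,1/2,1 } = 3/32
edge 7 of 13 (Red): { 0,1/16 | 3/32,1/8,1/4,1/2,1 } = 5/64
edge 8 of 13 (Red): { 0,1/16 | 5/64,3/32,1/8,1/4,1/2,1 } = 9/128
edge 9 of 13 (Red): { 0,1/16 | 9/128,5/64,3/32,1/8,1/4,1/2,1 } = 17/256
edge 10 of 13 (Red): { 0,1/16 | 17/256,9/128,5/64,3/32,1/8,1/4,1/2,1 } = 33/512
edge 11 of 13 (Blue): { 0,1/16,33/512 | 17/256,9/128,5/64,3/32,1/8,1/4,1/2,1 } = 67/1024
edge 12 of 13 (Red): { 0,1/16,33/512 | 67/1024,17/256,9/128,5/64,3/32,1/8,1/4,1/2,1 } = 133/2048
edge 13 of 13 (Red): { 0,1/16,33/512 | 133/2048,67/1024,17/256,9/128,5/64,3/32,1/8,1/4,1/2,1 } = 265/4096

265/4096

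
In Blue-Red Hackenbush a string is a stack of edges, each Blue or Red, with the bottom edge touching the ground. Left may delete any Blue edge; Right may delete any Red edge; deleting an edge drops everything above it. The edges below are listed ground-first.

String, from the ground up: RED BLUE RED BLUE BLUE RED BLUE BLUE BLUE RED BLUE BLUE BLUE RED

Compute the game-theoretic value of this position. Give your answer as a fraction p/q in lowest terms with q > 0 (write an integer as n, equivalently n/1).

-4643/8192

R: Left { (no moves) }, Right { 0 } ⇒ simplest -1
RB: Left { -1 }, Right { 0 } ⇒ simplest -1/2
RBR: Left { -1 }, Right { -1/2, 0 } ⇒ simplest -3/4
RBRB: Left { -1, -3/4 }, Right { -1/2, 0 } ⇒ simplest -5/8
RBRBB: Left { -1, -3/4, -5/8 }, Right { -1/2, 0 } ⇒ simplest -9/16
RBRBBR: Left { -1, -3/4, -5/8 }, Right { -9/16, -1/2, 0 } ⇒ simplest -19/32
RBRBBRB: Left { -1, -3/4, -5/8, -19/32 }, Right { -9/16, -1/2, 0 } ⇒ simplest -37/64
RBRBBRBB: Left { -1, -3/4, -5/8, -19/32, -37/64 }, Right { -9/16, -1/2, 0 } ⇒ simplest -73/128
RBRBBRBBB: Left { -1, -3/4, -5/8, -19/32, -37/64, -73/128 }, Right { -9/16, -1/2, 0 } ⇒ simplest -145/256
RBRBBRBBBR: Left { -1, -3/4, -5/8, -19/32, -37/64, -73/128 }, Right { -145/256, -9/16, -1/2, 0 } ⇒ simplest -291/512
RBRBBRBBBRB: Left { -1, -3/4, -5/8, -19/32, -37/64, -73/128, -291/512 }, Right { -145/256, -9/16, -1/2, 0 } ⇒ simplest -581/1024
RBRBBRBBBRBB: Left { -1, -3/4, -5/8, -19/32, -37/64, -73/128, -291/512, -581/1024 }, Right { -145/256, -9/16, -1/2, 0 } ⇒ simplest -1161/2048
RBRBBRBBBRBBB: Left { -1, -3/4, -5/8, -19/32, -37/64, -73/128, -291/512, -581/1024, -1161/2048 }, Right { -145/256, -9/16, -1/2, 0 } ⇒ simplest -2321/4096
RBRBBRBBBRBBBR: Left { -1, -3/4, -5/8, -19/32, -37/64, -73/128, -291/512, -581/1024, -1161/2048 }, Right { -2321/4096, -145/256, -9/16, -1/2, 0 } ⇒ simplest -4643/8192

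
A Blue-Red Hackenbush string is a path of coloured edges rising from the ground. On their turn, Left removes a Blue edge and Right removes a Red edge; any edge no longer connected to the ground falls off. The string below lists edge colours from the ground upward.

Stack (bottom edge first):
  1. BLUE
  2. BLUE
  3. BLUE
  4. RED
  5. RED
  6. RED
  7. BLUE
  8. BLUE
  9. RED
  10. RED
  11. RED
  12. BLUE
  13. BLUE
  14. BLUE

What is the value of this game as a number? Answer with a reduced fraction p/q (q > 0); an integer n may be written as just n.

val_1 [B]  L=[0]  R=[∅]  => 1
val_2 [BB]  L=[0, 1]  R=[∅]  => 2
val_3 [BBB]  L=[0, 1, 2]  R=[∅]  => 3
val_4 [BBBR]  L=[0, 1, 2]  R=[3]  => 5/2
val_5 [BBBRR]  L=[0, 1, 2]  R=[5/2, 3]  => 9/4
val_6 [BBBRRR]  L=[0, 1, 2]  R=[9/4, 5/2, 3]  => 17/8
val_7 [BBBRRRB]  L=[0, 1, 2, 17/8]  R=[9/4, 5/2, 3]  => 35/16
val_8 [BBBRRRBB]  L=[0, 1, 2, 17/8, 35/16]  R=[9/4, 5/2, 3]  => 71/32
val_9 [BBBRRRBBR]  L=[0, 1, 2, 17/8, 35/16]  R=[71/32, 9/4, 5/2, 3]  => 141/64
val_10 [BBBRRRBBRR]  L=[0, 1, 2, 17/8, 35/16]  R=[141/64, 71/32, 9/4, 5/2, 3]  => 281/128
val_11 [BBBRRRBBRRR]  L=[0, 1, 2, 17/8, 35/16]  R=[281/128, 141/64, 71/32, 9/4, 5/2, 3]  => 561/256
val_12 [BBBRRRBBRRRB]  L=[0, 1, 2, 17/8, 35/16, 561/256]  R=[281/128, 141/64, 71/32, 9/4, 5/2, 3]  => 1123/512
val_13 [BBBRRRBBRRRBB]  L=[0, 1, 2, 17/8, 35/16, 561/256, 1123/512]  R=[281/128, 141/64, 71/32, 9/4, 5/2, 3]  => 2247/1024
val_14 [BBBRRRBBRRRBBB]  L=[0, 1, 2, 17/8, 35/16, 561/256, 1123/512, 2247/1024]  R=[281/128, 141/64, 71/32, 9/4, 5/2, 3]  => 4495/2048

4495/2048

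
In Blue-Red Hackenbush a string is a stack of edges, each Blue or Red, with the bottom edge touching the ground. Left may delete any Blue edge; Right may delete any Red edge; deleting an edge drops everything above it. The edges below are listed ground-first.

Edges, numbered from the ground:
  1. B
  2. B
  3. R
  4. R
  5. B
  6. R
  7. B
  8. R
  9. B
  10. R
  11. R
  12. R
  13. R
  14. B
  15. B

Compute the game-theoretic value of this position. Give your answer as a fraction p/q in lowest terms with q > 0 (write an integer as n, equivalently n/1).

10887/8192

val(B) = { 0 |  } — 1
val(BB) = { 0,1 |  } — 2
val(BBR) = { 0,1 | 2 } — 3/2
val(BBRR) = { 0,1 | 3/2,2 } — 5/4
val(BBRRB) = { 0,1,5/4 | 3/2,2 } — 11/8
val(BBRRBR) = { 0,1,5/4 | 11/8,3/2,2 } — 21/16
val(BBRRBRB) = { 0,1,5/4,21/16 | 11/8,3/2,2 } — 43/32
val(BBRRBRBR) = { 0,1,5/4,21/16 | 43/32,11/8,3/2,2 } — 85/64
val(BBRRBRBRB) = { 0,1,5/4,21/16,85/64 | 43/32,11/8,3/2,2 } — 171/128
val(BBRRBRBRBR) = { 0,1,5/4,21/16,85/64 | 171/128,43/32,11/8,3/2,2 } — 341/256
val(BBRRBRBRBRR) = { 0,1,5/4,21/16,85/64 | 341/256,171/128,43/32,11/8,3/2,2 } — 681/512
val(BBRRBRBRBRRR) = { 0,1,5/4,21/16,85/64 | 681/512,341/256,171/128,43/32,11/8,3/2,2 } — 1361/1024
val(BBRRBRBRBRRRR) = { 0,1,5/4,21/16,85/64 | 1361/1024,681/512,341/256,171/128,43/32,11/8,3/2,2 } — 2721/2048
val(BBRRBRBRBRRRRB) = { 0,1,5/4,21/16,85/64,2721/2048 | 1361/1024,681/512,341/256,171/128,43/32,11/8,3/2,2 } — 5443/4096
val(BBRRBRBRBRRRRBB) = { 0,1,5/4,21/16,85/64,2721/2048,5443/4096 | 1361/1024,681/512,341/256,171/128,43/32,11/8,3/2,2 } — 10887/8192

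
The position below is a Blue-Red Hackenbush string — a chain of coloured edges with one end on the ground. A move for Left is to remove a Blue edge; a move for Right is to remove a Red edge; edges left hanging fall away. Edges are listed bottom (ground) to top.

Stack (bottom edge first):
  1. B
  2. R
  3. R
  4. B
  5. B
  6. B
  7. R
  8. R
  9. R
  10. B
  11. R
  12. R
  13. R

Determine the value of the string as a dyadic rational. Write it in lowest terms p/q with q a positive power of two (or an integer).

Build value(s[:k]) for k = 1..13, string s = B R R B B B R R R B R R R.
step 1: add B to get B; options L={ 0 } R={ ∅ } so 1
step 2: add R to get BR; options L={ 0 } R={ 1 } so 1/2
step 3: add R to get BRR; options L={ 0 } R={ 1/2 1 } so 1/4
step 4: add B to get BRRB; options L={ 0 1/4 } R={ 1/2 1 } so 3/8
step 5: add B to get BRRBB; options L={ 0 1/4 3/8 } R={ 1/2 1 } so 7/16
step 6: add B to get BRRBBB; options L={ 0 1/4 3/8 7/16 } R={ 1/2 1 } so 15/32
step 7: add R to get BRRBBBR; options L={ 0 1/4 3/8 7/16 } R={ 15/32 1/2 1 } so 29/64
step 8: add R to get BRRBBBRR; options L={ 0 1/4 3/8 7/16 } R={ 29/64 15/32 1/2 1 } so 57/128
step 9: add R to get BRRBBBRRR; options L={ 0 1/4 3/8 7/16 } R={ 57/128 29/64 15/32 1/2 1 } so 113/256
step 10: add B to get BRRBBBRRRB; options L={ 0 1/4 3/8 7/16 113/256 } R={ 57/128 29/64 15/32 1/2 1 } so 227/512
step 11: add R to get BRRBBBRRRBR; options L={ 0 1/4 3/8 7/16 113/256 } R={ 227/512 57/128 29/64 15/32 1/2 1 } so 453/1024
step 12: add R to get BRRBBBRRRBRR; options L={ 0 1/4 3/8 7/16 113/256 } R={ 453/1024 227/512 57/128 29/64 15/32 1/2 1 } so 905/2048
step 13: add R to get BRRBBBRRRBRRR; options L={ 0 1/4 3/8 7/16 113/256 } R={ 905/2048 453/1024 227/512 57/128 29/64 15/32 1/2 1 } so 1809/4096

1809/4096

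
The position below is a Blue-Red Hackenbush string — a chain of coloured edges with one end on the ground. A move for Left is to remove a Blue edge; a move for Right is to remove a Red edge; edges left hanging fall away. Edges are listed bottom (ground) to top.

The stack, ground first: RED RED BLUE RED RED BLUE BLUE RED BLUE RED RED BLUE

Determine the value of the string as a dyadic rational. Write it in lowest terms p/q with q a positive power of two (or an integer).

Build G(s[:k]) for k = 1..12, string s = RED RED BLUE RED RED BLUE BLUE RED BLUE RED RED BLUE.
1 of 12 · R · max L −∞ · min R 0 — -1
2 of 12 · RR · max L −∞ · min R -1 — -2
3 of 12 · RRB · max L -2 · min R -1 — -3/2
4 of 12 · RRBR · max L -2 · min R -3/2 — -7/4
5 of 12 · RRBRR · max L -2 · min R -7/4 — -15/8
6 of 12 · RRBRRB · max L -15/8 · min R -7/4 — -29/16
7 of 12 · RRBRRBB · max L -29/16 · min R -7/4 — -57/32
8 of 12 · RRBRRBBR · max L -29/16 · min R -57/32 — -115/64
9 of 12 · RRBRRBBRB · max L -115/64 · min R -57/32 — -229/128
10 of 12 · RRBRRBBRBR · max L -115/64 · min R -229/128 — -459/256
11 of 12 · RRBRRBBRBRR · max L -115/64 · min R -459/256 — -919/512
12 of 12 · RRBRRBBRBRRB · max L -919/512 · min R -459/256 — -1837/1024

-1837/1024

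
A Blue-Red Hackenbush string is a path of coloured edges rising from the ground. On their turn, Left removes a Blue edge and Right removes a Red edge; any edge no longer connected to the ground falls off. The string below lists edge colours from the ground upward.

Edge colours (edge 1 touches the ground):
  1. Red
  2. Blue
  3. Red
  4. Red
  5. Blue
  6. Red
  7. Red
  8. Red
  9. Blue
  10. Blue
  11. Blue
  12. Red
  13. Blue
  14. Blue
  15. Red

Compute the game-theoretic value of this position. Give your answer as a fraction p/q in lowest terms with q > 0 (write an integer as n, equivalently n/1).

edge 1 of 15 (Red): {  | 0 } = -1
edge 2 of 15 (Blue): { -1 | 0 } = -1/2
edge 3 of 15 (Red): { -1 | -1/2 0 } = -3/4
edge 4 of 15 (Red): { -1 | -3/4 -1/2 0 } = -7/8
edge 5 of 15 (Blue): { -1 -7/8 | -3/4 -1/2 0 } = -13/16
edge 6 of 15 (Red): { -1 -7/8 | -13/16 -3/4 -1/2 0 } = -27/32
edge 7 of 15 (Red): { -1 -7/8 | -27/32 -13/16 -3/4 -1/2 0 } = -55/64
edge 8 of 15 (Red): { -1 -7/8 | -55/64 -27/32 -13/16 -3/4 -1/2 0 } = -111/128
edge 9 of 15 (Blue): { -1 -7/8 -111/128 | -55/64 -27/32 -13/16 -3/4 -1/2 0 } = -221/256
edge 10 of 15 (Blue): { -1 -7/8 -111/128 -221/256 | -55/64 -27/32 -13/16 -3/4 -1/2 0 } = -441/512
edge 11 of 15 (Blue): { -1 -7/8 -111/128 -221/256 -441/512 | -55/64 -27/32 -13/16 -3/4 -1/2 0 } = -881/1024
edge 12 of 15 (Red): { -1 -7/8 -111/128 -221/256 -441/512 | -881/1024 -55/64 -27/32 -13/16 -3/4 -1/2 0 } = -1763/2048
edge 13 of 15 (Blue): { -1 -7/8 -111/128 -221/256 -441/512 -1763/2048 | -881/1024 -55/64 -27/32 -13/16 -3/4 -1/2 0 } = -3525/4096
edge 14 of 15 (Blue): { -1 -7/8 -111/128 -221/256 -441/512 -1763/2048 -3525/4096 | -881/1024 -55/64 -27/32 -13/16 -3/4 -1/2 0 } = -7049/8192
edge 15 of 15 (Red): { -1 -7/8 -111/128 -221/256 -441/512 -1763/2048 -3525/4096 | -7049/8192 -881/1024 -55/64 -27/32 -13/16 -3/4 -1/2 0 } = -14099/16384

-14099/16384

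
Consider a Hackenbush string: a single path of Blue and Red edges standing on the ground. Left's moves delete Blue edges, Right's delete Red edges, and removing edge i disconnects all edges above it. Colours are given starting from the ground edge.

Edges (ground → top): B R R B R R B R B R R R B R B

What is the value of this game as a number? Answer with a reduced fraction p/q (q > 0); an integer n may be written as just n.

4747/16384

edge 1 of 15 (B): { 0 | (no moves) } → 1
edge 2 of 15 (R): { 0 | 1 } → 1/2
edge 3 of 15 (R): { 0 | 1/2 1 } → 1/4
edge 4 of 15 (B): { 0 1/4 | 1/2 1 } → 3/8
edge 5 of 15 (R): { 0 1/4 | 3/8 1/2 1 } → 5/16
edge 6 of 15 (R): { 0 1/4 | 5/16 3/8 1/2 1 } → 9/32
edge 7 of 15 (B): { 0 1/4 9/32 | 5/16 3/8 1/2 1 } → 19/64
edge 8 of 15 (R): { 0 1/4 9/32 | 19/64 5/16 3/8 1/2 1 } → 37/128
edge 9 of 15 (B): { 0 1/4 9/32 37/128 | 19/64 5/16 3/8 1/2 1 } → 75/256
edge 10 of 15 (R): { 0 1/4 9/32 37/128 | 75/256 19/64 5/16 3/8 1/2 1 } → 149/512
edge 11 of 15 (R): { 0 1/4 9/32 37/128 | 149/512 75/256 19/64 5/16 3/8 1/2 1 } → 297/1024
edge 12 of 15 (R): { 0 1/4 9/32 37/128 | 297/1024 149/512 75/256 19/64 5/16 3/8 1/2 1 } → 593/2048
edge 13 of 15 (B): { 0 1/4 9/32 37/128 593/2048 | 297/1024 149/512 75/256 19/64 5/16 3/8 1/2 1 } → 1187/4096
edge 14 of 15 (R): { 0 1/4 9/32 37/128 593/2048 | 1187/4096 297/1024 149/512 75/256 19/64 5/16 3/8 1/2 1 } → 2373/8192
edge 15 of 15 (B): { 0 1/4 9/32 37/128 593/2048 2373/8192 | 1187/4096 297/1024 149/512 75/256 19/64 5/16 3/8 1/2 1 } → 4747/16384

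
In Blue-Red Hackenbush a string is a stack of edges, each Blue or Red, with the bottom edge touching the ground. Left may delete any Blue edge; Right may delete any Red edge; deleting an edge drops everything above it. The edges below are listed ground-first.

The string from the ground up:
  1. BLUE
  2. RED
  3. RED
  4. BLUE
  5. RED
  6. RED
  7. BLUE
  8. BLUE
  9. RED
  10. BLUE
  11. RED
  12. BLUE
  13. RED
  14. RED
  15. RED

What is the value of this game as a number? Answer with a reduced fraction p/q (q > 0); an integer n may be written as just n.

4945/16384

step 1: add BLUE to get B; options L={ 0 } R={ — } → 1
step 2: add RED to get BR; options L={ 0 } R={ 1 } → 1/2
step 3: add RED to get BRR; options L={ 0 } R={ 1/2 1 } → 1/4
step 4: add BLUE to get BRRB; options L={ 0 1/4 } R={ 1/2 1 } → 3/8
step 5: add RED to get BRRBR; options L={ 0 1/4 } R={ 3/8 1/2 1 } → 5/16
step 6: add RED to get BRRBRR; options L={ 0 1/4 } R={ 5/16 3/8 1/2 1 } → 9/32
step 7: add BLUE to get BRRBRRB; options L={ 0 1/4 9/32 } R={ 5/16 3/8 1/2 1 } → 19/64
step 8: add BLUE to get BRRBRRBB; options L={ 0 1/4 9/32 19/64 } R={ 5/16 3/8 1/2 1 } → 39/128
step 9: add RED to get BRRBRRBBR; options L={ 0 1/4 9/32 19/64 } R={ 39/128 5/16 3/8 1/2 1 } → 77/256
step 10: add BLUE to get BRRBRRBBRB; options L={ 0 1/4 9/32 19/64 77/256 } R={ 39/128 5/16 3/8 1/2 1 } → 155/512
step 11: add RED to get BRRBRRBBRBR; options L={ 0 1/4 9/32 19/64 77/256 } R={ 155/512 39/128 5/16 3/8 1/2 1 } → 309/1024
step 12: add BLUE to get BRRBRRBBRBRB; options L={ 0 1/4 9/32 19/64 77/256 309/1024 } R={ 155/512 39/128 5/16 3/8 1/2 1 } → 619/2048
step 13: add RED to get BRRBRRBBRBRBR; options L={ 0 1/4 9/32 19/64 77/256 309/1024 } R={ 619/2048 155/512 39/128 5/16 3/8 1/2 1 } → 1237/4096
step 14: add RED to get BRRBRRBBRBRBRR; options L={ 0 1/4 9/32 19/64 77/256 309/1024 } R={ 1237/4096 619/2048 155/512 39/128 5/16 3/8 1/2 1 } → 2473/8192
step 15: add RED to get BRRBRRBBRBRBRRR; options L={ 0 1/4 9/32 19/64 77/256 309/1024 } R={ 2473/8192 1237/4096 619/2048 155/512 39/128 5/16 3/8 1/2 1 } → 4945/16384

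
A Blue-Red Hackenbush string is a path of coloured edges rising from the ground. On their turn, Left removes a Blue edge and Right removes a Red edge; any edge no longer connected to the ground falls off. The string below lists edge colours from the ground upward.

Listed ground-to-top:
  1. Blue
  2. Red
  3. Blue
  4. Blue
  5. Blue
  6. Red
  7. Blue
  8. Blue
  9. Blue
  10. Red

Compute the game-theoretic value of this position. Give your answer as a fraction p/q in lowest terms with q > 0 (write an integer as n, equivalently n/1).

477/512

step 1: add Blue to get B; options L={ 0 } R={ ∅ } => 1
step 2: add Red to get BR; options L={ 0 } R={ 1 } => 1/2
step 3: add Blue to get BRB; options L={ 0,1/2 } R={ 1 } => 3/4
step 4: add Blue to get BRBB; options L={ 0,1/2,3/4 } R={ 1 } => 7/8
step 5: add Blue to get BRBBB; options L={ 0,1/2,3/4,7/8 } R={ 1 } => 15/16
step 6: add Red to get BRBBBR; options L={ 0,1/2,3/4,7/8 } R={ 15/16,1 } => 29/32
step 7: add Blue to get BRBBBRB; options L={ 0,1/2,3/4,7/8,29/32 } R={ 15/16,1 } => 59/64
step 8: add Blue to get BRBBBRBB; options L={ 0,1/2,3/4,7/8,29/32,59/64 } R={ 15/16,1 } => 119/128
step 9: add Blue to get BRBBBRBBB; options L={ 0,1/2,3/4,7/8,29/32,59/64,119/128 } R={ 15/16,1 } => 239/256
step 10: add Red to get BRBBBRBBBR; options L={ 0,1/2,3/4,7/8,29/32,59/64,119/128 } R={ 239/256,15/16,1 } => 477/512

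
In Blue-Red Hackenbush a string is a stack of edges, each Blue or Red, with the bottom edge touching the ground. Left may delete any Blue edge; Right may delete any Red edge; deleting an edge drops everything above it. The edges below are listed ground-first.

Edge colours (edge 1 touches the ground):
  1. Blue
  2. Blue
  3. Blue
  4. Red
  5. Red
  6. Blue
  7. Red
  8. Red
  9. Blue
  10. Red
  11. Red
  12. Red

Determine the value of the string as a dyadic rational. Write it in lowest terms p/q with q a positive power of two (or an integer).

1169/512

Prefix values for Blue Blue Blue Red Red Blue Red Red Blue Red Red Red via {L|R} + simplicity:
edge 1 of 12 (Blue): { 0 | (no moves) } → 1
edge 2 of 12 (Blue): { 0; 1 | (no moves) } → 2
edge 3 of 12 (Blue): { 0; 1; 2 | (no moves) } → 3
edge 4 of 12 (Red): { 0; 1; 2 | 3 } → 5/2
edge 5 of 12 (Red): { 0; 1; 2 | 5/2; 3 } → 9/4
edge 6 of 12 (Blue): { 0; 1; 2; 9/4 | 5/2; 3 } → 19/8
edge 7 of 12 (Red): { 0; 1; 2; 9/4 | 19/8; 5/2; 3 } → 37/16
edge 8 of 12 (Red): { 0; 1; 2; 9/4 | 37/16; 19/8; 5/2; 3 } → 73/32
edge 9 of 12 (Blue): { 0; 1; 2; 9/4; 73/32 | 37/16; 19/8; 5/2; 3 } → 147/64
edge 10 of 12 (Red): { 0; 1; 2; 9/4; 73/32 | 147/64; 37/16; 19/8; 5/2; 3 } → 293/128
edge 11 of 12 (Red): { 0; 1; 2; 9/4; 73/32 | 293/128; 147/64; 37/16; 19/8; 5/2; 3 } → 585/256
edge 12 of 12 (Red): { 0; 1; 2; 9/4; 73/32 | 585/256; 293/128; 147/64; 37/16; 19/8; 5/2; 3 } → 1169/512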